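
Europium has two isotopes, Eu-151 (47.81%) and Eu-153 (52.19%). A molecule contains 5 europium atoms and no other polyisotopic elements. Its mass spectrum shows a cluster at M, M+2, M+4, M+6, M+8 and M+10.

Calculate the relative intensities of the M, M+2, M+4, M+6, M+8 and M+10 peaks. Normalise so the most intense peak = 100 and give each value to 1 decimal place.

7.7 : 42.0 : 91.6 : 100.0 : 54.6 : 11.9

Expanding (0.4781 + 0.5219)^5:
P(M) = 0.4781^5 = 0.024980
P(M+2) = 5 × 0.4781^4 × 0.5219^1 = 0.136343
P(M+4) = 10 × 0.4781^3 × 0.5219^2 = 0.297667
P(M+6) = 10 × 0.4781^2 × 0.5219^3 = 0.324937
P(M+8) = 5 × 0.4781^1 × 0.5219^4 = 0.177353
P(M+10) = 0.5219^5 = 0.038720
The M+6 peak is largest (0.324937); scaling to 100 gives 7.7 : 42.0 : 91.6 : 100.0 : 54.6 : 11.9.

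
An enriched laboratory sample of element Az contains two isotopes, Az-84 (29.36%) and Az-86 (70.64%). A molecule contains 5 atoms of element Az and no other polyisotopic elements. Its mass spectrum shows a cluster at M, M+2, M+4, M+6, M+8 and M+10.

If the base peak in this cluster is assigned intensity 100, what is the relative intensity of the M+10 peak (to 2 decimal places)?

(0.2936 + 0.7064)^5 gives M 0.0022, M+2 0.0262, M+4 0.1263, M+6 0.3039, M+8 0.3655, M+10 0.1759; the largest is M+8.
P(M+8) = C(5,4) × 0.2936^1 × 0.7064^4 = 5 × 0.2936 × 0.24900196 = 0.365535 (base)
P(M+10) = C(5,5) × 0.2936^0 × 0.7064^5 = 1 × 1.0000 × 0.17589498 = 0.175895
Relative intensity = 0.175895 / 0.365535 × 100 = 48.12

48.12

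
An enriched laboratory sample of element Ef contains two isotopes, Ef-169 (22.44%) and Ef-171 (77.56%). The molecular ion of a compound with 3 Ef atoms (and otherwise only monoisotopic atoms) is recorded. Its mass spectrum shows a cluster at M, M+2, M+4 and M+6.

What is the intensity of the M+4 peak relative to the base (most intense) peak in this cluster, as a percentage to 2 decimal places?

86.80%

(0.2244 + 0.7756)^3 gives M 0.0113, M+2 0.1172, M+4 0.4050, M+6 0.4666; the largest is M+6.
P(M+6) = C(3,3) × 0.2244^0 × 0.7756^3 = 1 × 1.0000 × 0.46656634 = 0.466566 (base)
P(M+4) = C(3,2) × 0.2244^1 × 0.7756^2 = 3 × 0.2244 × 0.60155536 = 0.404967
Relative intensity = 0.404967 / 0.466566 × 100 = 86.80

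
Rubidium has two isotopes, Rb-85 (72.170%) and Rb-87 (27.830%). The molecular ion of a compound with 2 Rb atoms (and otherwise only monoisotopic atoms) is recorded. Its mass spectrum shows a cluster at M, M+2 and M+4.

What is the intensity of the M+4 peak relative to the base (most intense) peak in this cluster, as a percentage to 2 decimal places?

Term probabilities: M 0.5209, M+2 0.4017, M+4 0.0775. Base peak = M.
P(M) = C(2,0) × 0.72170^2 × 0.27830^0 = 1 × 0.52085089 × 1.0000 = 0.520851 (base)
P(M+4) = C(2,2) × 0.72170^0 × 0.27830^2 = 1 × 1.0000 × 0.07745089 = 0.077451
Relative intensity = 0.077451 / 0.520851 × 100 = 14.87

14.87%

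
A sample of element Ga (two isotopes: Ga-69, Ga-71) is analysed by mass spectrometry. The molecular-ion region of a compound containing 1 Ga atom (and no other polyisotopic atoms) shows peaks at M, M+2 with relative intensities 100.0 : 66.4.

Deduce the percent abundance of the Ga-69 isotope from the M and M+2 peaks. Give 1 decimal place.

If p is the fraction of Ga that is Ga-69, then I(M+2)/I(M) = [C(1,1)·p^0·(1−p)] / p^1 = 1·(1−p)/p = 66.4/100.0 = 0.6640
(1−p)/p = 0.6640/1 = 0.6640  ⇒  p = 1/(1 + 0.6640) = 0.6010
Ga-69: 60.1%, Ga-71: 39.9%.

60.1%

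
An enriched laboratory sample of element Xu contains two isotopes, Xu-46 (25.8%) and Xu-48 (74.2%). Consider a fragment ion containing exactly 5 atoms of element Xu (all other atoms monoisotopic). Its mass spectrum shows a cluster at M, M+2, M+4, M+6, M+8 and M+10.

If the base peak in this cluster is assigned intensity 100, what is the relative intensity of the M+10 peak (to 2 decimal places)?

57.52

Term probabilities: M 0.0011, M+2 0.0164, M+4 0.0946, M+6 0.2719, M+8 0.3910, M+10 0.2249. Base peak = M+8.
P(M+8) = C(5,4) × 0.258^1 × 0.742^4 = 5 × 0.2580 × 0.30312072 = 0.391026 (base)
P(M+10) = C(5,5) × 0.258^0 × 0.742^5 = 1 × 1.0000 × 0.22491557 = 0.224916
Relative intensity = 0.224916 / 0.391026 × 100 = 57.52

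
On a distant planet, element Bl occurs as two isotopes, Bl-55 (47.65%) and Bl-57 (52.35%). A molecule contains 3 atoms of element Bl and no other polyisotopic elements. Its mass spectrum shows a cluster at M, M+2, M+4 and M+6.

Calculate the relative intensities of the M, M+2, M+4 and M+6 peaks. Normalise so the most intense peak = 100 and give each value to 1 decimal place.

27.6 : 91.0 : 100.0 : 36.6

The 3 Bl atoms are independent, so intensities follow the terms of (0.4765 + 0.5235)^3.
P(M) = 0.4765^3 = 0.108190
P(M+2) = 3 × 0.4765^2 × 0.5235^1 = 0.356586
P(M+4) = 3 × 0.4765^1 × 0.5235^2 = 0.391758
P(M+6) = 0.5235^3 = 0.143466
The M+4 peak is largest (0.391758); scaling to 100 gives 27.6 : 91.0 : 100.0 : 36.6.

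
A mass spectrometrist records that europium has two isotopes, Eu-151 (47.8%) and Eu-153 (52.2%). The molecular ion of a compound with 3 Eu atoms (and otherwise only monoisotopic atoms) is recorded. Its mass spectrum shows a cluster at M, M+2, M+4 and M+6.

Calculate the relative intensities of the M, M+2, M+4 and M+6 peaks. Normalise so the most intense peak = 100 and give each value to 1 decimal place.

The 3 Eu atoms are independent, so intensities follow the terms of (0.478 + 0.522)^3.
P(M) = 0.478^3 = 0.109215
P(M+2) = 3 × 0.478^2 × 0.522^1 = 0.357806
P(M+4) = 3 × 0.478^1 × 0.522^2 = 0.390742
P(M+6) = 0.522^3 = 0.142237
The M+4 peak is largest (0.390742); scaling to 100 gives 28.0 : 91.6 : 100.0 : 36.4.

28.0 : 91.6 : 100.0 : 36.4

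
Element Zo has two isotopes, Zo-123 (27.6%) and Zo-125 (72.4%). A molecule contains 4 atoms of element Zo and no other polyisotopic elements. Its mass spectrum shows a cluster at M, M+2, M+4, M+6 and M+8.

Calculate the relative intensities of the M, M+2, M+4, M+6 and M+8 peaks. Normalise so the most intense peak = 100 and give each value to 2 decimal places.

Expanding (0.276 + 0.724)^4:
P(M) = 0.276^4 = 0.005803
P(M+2) = 4 × 0.276^3 × 0.724^1 = 0.060887
P(M+4) = 6 × 0.276^2 × 0.724^2 = 0.239578
P(M+6) = 4 × 0.276^1 × 0.724^3 = 0.418972
P(M+8) = 0.724^4 = 0.274760
The M+6 peak is largest (0.418972); scaling to 100 gives 1.39 : 14.53 : 57.18 : 100.00 : 65.58.

1.39 : 14.53 : 57.18 : 100.00 : 65.58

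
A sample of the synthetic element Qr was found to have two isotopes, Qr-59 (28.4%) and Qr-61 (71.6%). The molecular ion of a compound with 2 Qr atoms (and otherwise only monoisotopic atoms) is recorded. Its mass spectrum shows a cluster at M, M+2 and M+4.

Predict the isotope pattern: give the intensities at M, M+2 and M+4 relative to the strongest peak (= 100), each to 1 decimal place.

15.7 : 79.3 : 100.0

The 2 Qr atoms are independent, so intensities follow the terms of (0.284 + 0.716)^2.
P(M) = 0.284^2 = 0.080656
P(M+2) = 2 × 0.284^1 × 0.716^1 = 0.406688
P(M+4) = 0.716^2 = 0.512656
The M+4 peak is largest (0.512656); scaling to 100 gives 15.7 : 79.3 : 100.0.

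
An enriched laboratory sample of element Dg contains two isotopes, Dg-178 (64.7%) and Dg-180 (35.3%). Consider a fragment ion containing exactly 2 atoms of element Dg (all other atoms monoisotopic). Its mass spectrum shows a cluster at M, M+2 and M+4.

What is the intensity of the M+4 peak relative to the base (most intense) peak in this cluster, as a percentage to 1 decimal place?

27.3%

(0.647 + 0.353)^2 gives M 0.4186, M+2 0.4568, M+4 0.1246; the largest is M+2.
P(M+2) = C(2,1) × 0.647^1 × 0.353^1 = 2 × 0.6470 × 0.3530 = 0.456782 (base)
P(M+4) = C(2,2) × 0.647^0 × 0.353^2 = 1 × 1.0000 × 0.124609 = 0.124609
Relative intensity = 0.124609 / 0.456782 × 100 = 27.3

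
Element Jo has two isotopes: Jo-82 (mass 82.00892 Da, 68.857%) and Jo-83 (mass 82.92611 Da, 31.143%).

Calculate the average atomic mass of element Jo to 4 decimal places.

Weight each isotope mass by its fractional abundance: 0.68857 × 82.00892 + 0.31143 × 82.92611
= 56.468882 + 25.825678 = 82.294560 Da

82.2946 Da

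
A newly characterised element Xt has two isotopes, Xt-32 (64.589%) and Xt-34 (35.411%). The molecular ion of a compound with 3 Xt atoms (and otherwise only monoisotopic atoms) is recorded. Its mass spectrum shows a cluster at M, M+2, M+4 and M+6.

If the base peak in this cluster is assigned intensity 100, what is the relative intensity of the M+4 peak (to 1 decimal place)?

54.8

Term probabilities: M 0.2694, M+2 0.4432, M+4 0.2430, M+6 0.0444. Base peak = M+2.
P(M+2) = C(3,1) × 0.64589^2 × 0.35411^1 = 3 × 0.41717389 × 0.35411 = 0.443176 (base)
P(M+4) = C(3,2) × 0.64589^1 × 0.35411^2 = 3 × 0.64589 × 0.12539389 = 0.242972
Relative intensity = 0.242972 / 0.443176 × 100 = 54.8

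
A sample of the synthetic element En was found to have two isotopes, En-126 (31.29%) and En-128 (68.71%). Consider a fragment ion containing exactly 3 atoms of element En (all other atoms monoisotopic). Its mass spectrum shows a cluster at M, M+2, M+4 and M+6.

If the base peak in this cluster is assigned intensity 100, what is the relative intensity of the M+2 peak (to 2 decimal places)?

45.54

Term probabilities: M 0.0306, M+2 0.2018, M+4 0.4432, M+6 0.3244. Base peak = M+4.
P(M+4) = C(3,2) × 0.3129^1 × 0.6871^2 = 3 × 0.3129 × 0.47210641 = 0.443166 (base)
P(M+2) = C(3,1) × 0.3129^2 × 0.6871^1 = 3 × 0.09790641 × 0.6871 = 0.201814
Relative intensity = 0.201814 / 0.443166 × 100 = 45.54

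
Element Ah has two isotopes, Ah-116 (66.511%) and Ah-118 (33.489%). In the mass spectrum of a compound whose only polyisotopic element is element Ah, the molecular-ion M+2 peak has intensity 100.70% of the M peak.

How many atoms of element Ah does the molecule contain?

With n Ah atoms, P(M+2)/P(M) = C(n,1)·p^(n−1)q / p^n = n·q/p = n · 0.33489/0.66511.
n = 1.0070 × 0.66511/0.33489 = 2.00 ≈ 2

2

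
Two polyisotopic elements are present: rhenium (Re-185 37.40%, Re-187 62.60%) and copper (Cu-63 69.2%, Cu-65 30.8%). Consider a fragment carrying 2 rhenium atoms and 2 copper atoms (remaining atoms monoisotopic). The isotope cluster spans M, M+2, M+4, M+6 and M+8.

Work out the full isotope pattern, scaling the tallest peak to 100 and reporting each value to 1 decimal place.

Rhenium pattern (n=2): 0.139876 : 0.468248 : 0.391876
Copper pattern (n=2): 0.478864 : 0.426272 : 0.094864
Convolve the two distributions (both contribute in 2-u steps):
  M: 0.139876×0.478864 = 0.066982
  M+2: 0.139876×0.426272 + 0.468248×0.478864 = 0.283852
  M+4: 0.139876×0.094864 + 0.468248×0.426272 + 0.391876×0.478864 = 0.400526
  M+6: 0.468248×0.094864 + 0.391876×0.426272 = 0.211466
  M+8: 0.391876×0.094864 = 0.037175
Scale to base peak (0.400526) = 100: 16.7 : 70.9 : 100.0 : 52.8 : 9.3

16.7 : 70.9 : 100.0 : 52.8 : 9.3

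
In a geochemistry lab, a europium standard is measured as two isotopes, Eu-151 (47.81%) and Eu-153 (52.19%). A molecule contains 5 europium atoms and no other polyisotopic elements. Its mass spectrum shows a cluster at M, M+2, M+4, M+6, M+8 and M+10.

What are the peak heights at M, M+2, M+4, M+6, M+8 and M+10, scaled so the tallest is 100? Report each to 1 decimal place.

Expanding (0.4781 + 0.5219)^5:
P(M) = 0.4781^5 = 0.024980
P(M+2) = 5 × 0.4781^4 × 0.5219^1 = 0.136343
P(M+4) = 10 × 0.4781^3 × 0.5219^2 = 0.297667
P(M+6) = 10 × 0.4781^2 × 0.5219^3 = 0.324937
P(M+8) = 5 × 0.4781^1 × 0.5219^4 = 0.177353
P(M+10) = 0.5219^5 = 0.038720
The M+6 peak is largest (0.324937); scaling to 100 gives 7.7 : 42.0 : 91.6 : 100.0 : 54.6 : 11.9.

7.7 : 42.0 : 91.6 : 100.0 : 54.6 : 11.9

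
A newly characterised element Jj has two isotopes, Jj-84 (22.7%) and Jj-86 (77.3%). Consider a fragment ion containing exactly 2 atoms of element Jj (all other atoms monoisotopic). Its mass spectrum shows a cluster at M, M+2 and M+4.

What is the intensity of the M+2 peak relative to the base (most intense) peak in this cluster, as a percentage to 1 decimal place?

Term probabilities: M 0.0515, M+2 0.3509, M+4 0.5975. Base peak = M+4.
P(M+4) = C(2,2) × 0.227^0 × 0.773^2 = 1 × 1.0000 × 0.597529 = 0.597529 (base)
P(M+2) = C(2,1) × 0.227^1 × 0.773^1 = 2 × 0.2270 × 0.7730 = 0.350942
Relative intensity = 0.350942 / 0.597529 × 100 = 58.7

58.7%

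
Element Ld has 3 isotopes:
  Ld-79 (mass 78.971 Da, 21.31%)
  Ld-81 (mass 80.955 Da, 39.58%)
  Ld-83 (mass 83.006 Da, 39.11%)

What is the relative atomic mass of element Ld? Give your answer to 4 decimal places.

81.3344 Da

Average mass = Σ (abundance × isotope mass) = 0.2131 × 78.971 + 0.3958 × 80.955 + 0.3911 × 83.006
= 16.82872 + 32.04199 + 32.46365 = 81.33436 Da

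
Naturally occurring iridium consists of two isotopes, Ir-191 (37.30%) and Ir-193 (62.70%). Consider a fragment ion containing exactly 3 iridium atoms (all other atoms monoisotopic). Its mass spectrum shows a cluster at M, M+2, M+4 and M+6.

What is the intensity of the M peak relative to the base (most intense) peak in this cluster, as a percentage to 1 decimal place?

11.8%

Binomial terms of (0.3730 + 0.6270)^3: M 0.0519, M+2 0.2617, M+4 0.4399, M+6 0.2465 → M+4 is the base peak.
P(M+4) = C(3,2) × 0.3730^1 × 0.6270^2 = 3 × 0.3730 × 0.393129 = 0.439911 (base)
P(M) = C(3,0) × 0.3730^3 × 0.6270^0 = 1 × 0.05189512 × 1.0000 = 0.051895
Relative intensity = 0.051895 / 0.439911 × 100 = 11.8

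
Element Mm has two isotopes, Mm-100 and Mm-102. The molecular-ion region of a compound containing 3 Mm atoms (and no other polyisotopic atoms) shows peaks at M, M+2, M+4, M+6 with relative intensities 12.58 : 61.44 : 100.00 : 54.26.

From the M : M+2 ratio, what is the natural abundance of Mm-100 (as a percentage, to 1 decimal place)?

38.1%

Write p for the Mm-100 fraction. I(M+2)/I(M) = [C(3,1)·p^2·(1−p)] / p^3 = 3·(1−p)/p = 61.44/12.58 = 4.8839
(1−p)/p = 4.8839/3 = 1.6280  ⇒  p = 1/(1 + 1.6280) = 0.3805
Mm-100: 38.1%, Mm-102: 61.9%.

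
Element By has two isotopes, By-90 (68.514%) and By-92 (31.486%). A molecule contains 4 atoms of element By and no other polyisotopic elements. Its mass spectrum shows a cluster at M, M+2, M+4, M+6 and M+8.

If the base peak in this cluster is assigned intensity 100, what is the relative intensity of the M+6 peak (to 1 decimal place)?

Term probabilities: M 0.2204, M+2 0.4051, M+4 0.2792, M+6 0.0855, M+8 0.0098. Base peak = M+2.
P(M+2) = C(4,1) × 0.68514^3 × 0.31486^1 = 4 × 0.32161624 × 0.31486 = 0.405056 (base)
P(M+6) = C(4,3) × 0.68514^1 × 0.31486^3 = 4 × 0.68514 × 0.03121422 = 0.085544
Relative intensity = 0.085544 / 0.405056 × 100 = 21.1

21.1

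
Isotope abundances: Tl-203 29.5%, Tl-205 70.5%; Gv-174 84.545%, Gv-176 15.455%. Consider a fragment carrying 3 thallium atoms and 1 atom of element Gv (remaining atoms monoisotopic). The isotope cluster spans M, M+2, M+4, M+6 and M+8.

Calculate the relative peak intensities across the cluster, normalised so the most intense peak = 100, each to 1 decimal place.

Thallium pattern (n=3): 0.02567237 : 0.18405787 : 0.43986713 : 0.35040263
Element Gv pattern (n=1): 0.84545 : 0.15455
Convolve the two distributions (both contribute in 2-u steps):
  M: 0.02567237×0.84545 = 0.021705
  M+2: 0.02567237×0.15455 + 0.18405787×0.84545 = 0.159579
  M+4: 0.18405787×0.15455 + 0.43986713×0.84545 = 0.400332
  M+6: 0.43986713×0.15455 + 0.35040263×0.84545 = 0.364229
  M+8: 0.35040263×0.15455 = 0.054155
Scale to base peak (0.400332) = 100: 5.4 : 39.9 : 100.0 : 91.0 : 13.5

5.4 : 39.9 : 100.0 : 91.0 : 13.5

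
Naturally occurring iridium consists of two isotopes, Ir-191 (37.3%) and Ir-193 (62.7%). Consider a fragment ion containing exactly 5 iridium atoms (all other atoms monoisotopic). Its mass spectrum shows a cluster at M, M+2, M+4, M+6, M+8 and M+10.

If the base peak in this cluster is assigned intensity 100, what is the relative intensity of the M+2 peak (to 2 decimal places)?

17.70

(0.373 + 0.627)^5 gives M 0.0072, M+2 0.0607, M+4 0.2040, M+6 0.3429, M+8 0.2882, M+10 0.0969; the largest is M+6.
P(M+6) = C(5,3) × 0.373^2 × 0.627^3 = 10 × 0.139129 × 0.24649188 = 0.342942 (base)
P(M+2) = C(5,1) × 0.373^4 × 0.627^1 = 5 × 0.01935688 × 0.6270 = 0.060684
Relative intensity = 0.060684 / 0.342942 × 100 = 17.70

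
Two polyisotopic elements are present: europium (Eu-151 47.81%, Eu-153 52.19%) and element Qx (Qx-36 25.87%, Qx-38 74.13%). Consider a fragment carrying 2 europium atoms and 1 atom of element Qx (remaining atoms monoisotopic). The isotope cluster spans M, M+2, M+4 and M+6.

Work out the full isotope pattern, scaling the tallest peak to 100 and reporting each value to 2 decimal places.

13.43 : 67.79 : 100.00 : 45.85

Europium pattern (n=2): 0.22857961 : 0.49904078 : 0.27237961
Element Qx pattern (n=1): 0.2587 : 0.7413
Convolve the two distributions (both contribute in 2-u steps):
  M: 0.22857961×0.2587 = 0.059134
  M+2: 0.22857961×0.7413 + 0.49904078×0.2587 = 0.298548
  M+4: 0.49904078×0.7413 + 0.27237961×0.2587 = 0.440404
  M+6: 0.27237961×0.7413 = 0.201915
Scale to base peak (0.440404) = 100: 13.43 : 67.79 : 100.00 : 45.85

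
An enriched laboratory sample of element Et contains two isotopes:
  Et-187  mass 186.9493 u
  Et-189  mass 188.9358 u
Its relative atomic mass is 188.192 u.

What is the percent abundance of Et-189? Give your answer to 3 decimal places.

With x = fraction of Et-187 (so Et-189 is 1 − x):
186.9493·x + 188.9358·(1 − x) = 188.192
(186.9493 − 188.9358)·x = 188.192 − 188.9358
x = -0.7438 / -1.9865 = 0.37443 → 37.443% Et-187, 62.557% Et-189.

62.557%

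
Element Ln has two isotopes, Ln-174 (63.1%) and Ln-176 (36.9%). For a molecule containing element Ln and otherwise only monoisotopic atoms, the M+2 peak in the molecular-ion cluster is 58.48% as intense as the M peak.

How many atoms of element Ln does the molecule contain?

The M+2/M ratio from n Ln atoms is n · q/p = n · 0.369/0.631.
n = 0.5848 × 0.631/0.369 = 1.00 ≈ 1

1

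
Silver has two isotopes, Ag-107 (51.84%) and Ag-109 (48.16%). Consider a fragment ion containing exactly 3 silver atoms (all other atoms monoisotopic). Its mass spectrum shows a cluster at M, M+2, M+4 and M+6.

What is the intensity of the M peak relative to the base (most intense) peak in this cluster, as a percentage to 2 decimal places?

(0.5184 + 0.4816)^3 gives M 0.1393, M+2 0.3883, M+4 0.3607, M+6 0.1117; the largest is M+2.
P(M+2) = C(3,1) × 0.5184^2 × 0.4816^1 = 3 × 0.26873856 × 0.4816 = 0.388273 (base)
P(M) = C(3,0) × 0.5184^3 × 0.4816^0 = 1 × 0.13931407 × 1.0000 = 0.139314
Relative intensity = 0.139314 / 0.388273 × 100 = 35.88

35.88%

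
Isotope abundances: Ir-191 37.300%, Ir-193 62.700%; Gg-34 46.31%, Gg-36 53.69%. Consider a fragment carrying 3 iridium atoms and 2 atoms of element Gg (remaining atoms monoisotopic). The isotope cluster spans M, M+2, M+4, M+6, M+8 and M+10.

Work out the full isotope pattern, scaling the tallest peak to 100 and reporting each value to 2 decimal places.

Iridium pattern (n=3): 0.05189512 : 0.26170165 : 0.43991135 : 0.24649188
Element Gg pattern (n=2): 0.21446161 : 0.49727678 : 0.28826161
Convolve the two distributions (both contribute in 2-u steps):
  M: 0.05189512×0.21446161 = 0.011130
  M+2: 0.05189512×0.49727678 + 0.26170165×0.21446161 = 0.081931
  M+4: 0.05189512×0.28826161 + 0.26170165×0.49727678 + 0.43991135×0.21446161 = 0.239442
  M+6: 0.26170165×0.28826161 + 0.43991135×0.49727678 + 0.24649188×0.21446161 = 0.347059
  M+8: 0.43991135×0.28826161 + 0.24649188×0.49727678 = 0.249384
  M+10: 0.24649188×0.28826161 = 0.071054
Scale to base peak (0.347059) = 100: 3.21 : 23.61 : 68.99 : 100.00 : 71.86 : 20.47

3.21 : 23.61 : 68.99 : 100.00 : 71.86 : 20.47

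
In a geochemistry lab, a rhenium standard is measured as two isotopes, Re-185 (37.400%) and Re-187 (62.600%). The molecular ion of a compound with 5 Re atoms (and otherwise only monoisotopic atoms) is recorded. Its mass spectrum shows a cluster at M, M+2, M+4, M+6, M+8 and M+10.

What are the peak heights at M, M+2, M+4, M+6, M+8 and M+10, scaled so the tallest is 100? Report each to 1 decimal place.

The 5 Re atoms are independent, so intensities follow the terms of (0.37400 + 0.62600)^5.
P(M) = 0.37400^5 = 0.007317
P(M+2) = 5 × 0.37400^4 × 0.62600^1 = 0.061239
P(M+4) = 10 × 0.37400^3 × 0.62600^2 = 0.205005
P(M+6) = 10 × 0.37400^2 × 0.62600^3 = 0.343136
P(M+8) = 5 × 0.37400^1 × 0.62600^4 = 0.287170
P(M+10) = 0.62600^5 = 0.096133
The M+6 peak is largest (0.343136); scaling to 100 gives 2.1 : 17.8 : 59.7 : 100.0 : 83.7 : 28.0.

2.1 : 17.8 : 59.7 : 100.0 : 83.7 : 28.0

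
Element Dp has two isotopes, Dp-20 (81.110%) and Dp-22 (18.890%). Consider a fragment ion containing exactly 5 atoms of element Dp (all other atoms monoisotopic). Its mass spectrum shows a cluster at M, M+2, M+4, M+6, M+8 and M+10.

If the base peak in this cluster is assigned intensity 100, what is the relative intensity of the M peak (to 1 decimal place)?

Term probabilities: M 0.3511, M+2 0.4088, M+4 0.1904, M+6 0.0443, M+8 0.0052, M+10 0.0002. Base peak = M+2.
P(M+2) = C(5,1) × 0.81110^4 × 0.18890^1 = 5 × 0.43281032 × 0.1889 = 0.408789 (base)
P(M) = C(5,0) × 0.81110^5 × 0.18890^0 = 1 × 0.35105245 × 1.0000 = 0.351052
Relative intensity = 0.351052 / 0.408789 × 100 = 85.9

85.9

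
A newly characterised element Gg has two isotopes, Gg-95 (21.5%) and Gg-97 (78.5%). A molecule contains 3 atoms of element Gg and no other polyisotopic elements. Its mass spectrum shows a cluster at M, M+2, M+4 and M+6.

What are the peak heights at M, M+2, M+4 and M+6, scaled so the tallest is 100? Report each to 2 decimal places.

The 3 Gg atoms are independent, so intensities follow the terms of (0.215 + 0.785)^3.
P(M) = 0.215^3 = 0.009938
P(M+2) = 3 × 0.215^2 × 0.785^1 = 0.108860
P(M+4) = 3 × 0.215^1 × 0.785^2 = 0.397465
P(M+6) = 0.785^3 = 0.483737
The M+6 peak is largest (0.483737); scaling to 100 gives 2.05 : 22.50 : 82.17 : 100.00.

2.05 : 22.50 : 82.17 : 100.00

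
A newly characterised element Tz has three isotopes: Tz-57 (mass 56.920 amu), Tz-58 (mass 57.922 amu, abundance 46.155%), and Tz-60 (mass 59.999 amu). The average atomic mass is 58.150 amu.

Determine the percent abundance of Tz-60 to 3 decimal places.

24.928%

The remaining 53.845% is split between Tz-57 (fraction x) and Tz-60 (fraction 0.53845 − x).
Substituting: 56.920x + 59.999(0.53845 − x) = 31.4161009
(56.920 − 59.999)x = -0.89036065  ⇒  x = 0.28917, y = 0.24928
Tz-57: 28.917%, Tz-60: 24.928%.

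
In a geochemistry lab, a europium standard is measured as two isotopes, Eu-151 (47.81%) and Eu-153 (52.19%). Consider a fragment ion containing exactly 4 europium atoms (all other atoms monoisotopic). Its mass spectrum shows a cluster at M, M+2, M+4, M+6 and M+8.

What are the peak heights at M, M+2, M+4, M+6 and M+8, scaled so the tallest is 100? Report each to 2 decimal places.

The 4 Eu atoms are independent, so intensities follow the terms of (0.4781 + 0.5219)^4.
P(M) = 0.4781^4 = 0.052249
P(M+2) = 4 × 0.4781^3 × 0.5219^1 = 0.228141
P(M+4) = 6 × 0.4781^2 × 0.5219^2 = 0.373563
P(M+6) = 4 × 0.4781^1 × 0.5219^3 = 0.271857
P(M+8) = 0.5219^4 = 0.074191
The M+4 peak is largest (0.373563); scaling to 100 gives 13.99 : 61.07 : 100.00 : 72.77 : 19.86.

13.99 : 61.07 : 100.00 : 72.77 : 19.86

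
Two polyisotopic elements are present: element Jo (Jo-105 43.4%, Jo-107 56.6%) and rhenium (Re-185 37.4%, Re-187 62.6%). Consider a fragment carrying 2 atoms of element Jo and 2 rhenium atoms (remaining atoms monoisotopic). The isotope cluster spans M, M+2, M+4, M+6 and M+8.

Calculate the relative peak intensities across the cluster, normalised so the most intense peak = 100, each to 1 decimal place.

Element Jo pattern (n=2): 0.188356 : 0.491288 : 0.320356
Rhenium pattern (n=2): 0.139876 : 0.468248 : 0.391876
Convolve the two distributions (both contribute in 2-u steps):
  M: 0.188356×0.139876 = 0.026346
  M+2: 0.188356×0.468248 + 0.491288×0.139876 = 0.156917
  M+4: 0.188356×0.391876 + 0.491288×0.468248 + 0.320356×0.139876 = 0.348667
  M+6: 0.491288×0.391876 + 0.320356×0.468248 = 0.342530
  M+8: 0.320356×0.391876 = 0.125540
Scale to base peak (0.348667) = 100: 7.6 : 45.0 : 100.0 : 98.2 : 36.0

7.6 : 45.0 : 100.0 : 98.2 : 36.0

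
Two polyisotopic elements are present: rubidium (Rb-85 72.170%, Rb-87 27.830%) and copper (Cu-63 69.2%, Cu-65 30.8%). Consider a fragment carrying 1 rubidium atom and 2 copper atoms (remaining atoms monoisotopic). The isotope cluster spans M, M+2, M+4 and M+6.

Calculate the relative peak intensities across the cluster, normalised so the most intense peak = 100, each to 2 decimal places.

Rubidium pattern (n=1): 0.7217 : 0.2783
Copper pattern (n=2): 0.478864 : 0.426272 : 0.094864
Convolve the two distributions (both contribute in 2-u steps):
  M: 0.7217×0.478864 = 0.345596
  M+2: 0.7217×0.426272 + 0.2783×0.478864 = 0.440908
  M+4: 0.7217×0.094864 + 0.2783×0.426272 = 0.187095
  M+6: 0.2783×0.094864 = 0.026401
Scale to base peak (0.440908) = 100: 78.38 : 100.00 : 42.43 : 5.99

78.38 : 100.00 : 42.43 : 5.99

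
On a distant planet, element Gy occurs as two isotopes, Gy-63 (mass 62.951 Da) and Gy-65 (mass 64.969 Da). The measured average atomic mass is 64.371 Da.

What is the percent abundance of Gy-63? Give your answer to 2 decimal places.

Writing the weighted mean with unknown fraction x of Gy-63:
62.951·x + 64.969·(1 − x) = 64.371
(62.951 − 64.969)·x = 64.371 − 64.969
x = -0.598 / -2.018 = 0.29633 → 29.63% Gy-63, 70.37% Gy-65.

29.63%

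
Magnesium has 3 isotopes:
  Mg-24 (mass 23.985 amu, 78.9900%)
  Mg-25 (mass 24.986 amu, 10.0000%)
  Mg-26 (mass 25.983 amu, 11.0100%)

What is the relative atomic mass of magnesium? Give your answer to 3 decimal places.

24.305 amu

Weight each isotope mass by its fractional abundance: 0.789900 × 23.985 + 0.100000 × 24.986 + 0.110100 × 25.983
= 18.9458 + 2.4986 + 2.8607 = 24.3051 amu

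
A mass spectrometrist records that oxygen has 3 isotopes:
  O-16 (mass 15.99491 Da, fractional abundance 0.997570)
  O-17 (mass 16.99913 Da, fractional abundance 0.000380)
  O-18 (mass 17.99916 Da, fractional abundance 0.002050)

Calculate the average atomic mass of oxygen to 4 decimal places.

15.9994 Da

Ar = Σ fᵢ·mᵢ = 0.997570 × 15.99491 + 0.000380 × 16.99913 + 0.002050 × 17.99916
= 15.956042 + 0.006460 + 0.036898 = 15.999400 Da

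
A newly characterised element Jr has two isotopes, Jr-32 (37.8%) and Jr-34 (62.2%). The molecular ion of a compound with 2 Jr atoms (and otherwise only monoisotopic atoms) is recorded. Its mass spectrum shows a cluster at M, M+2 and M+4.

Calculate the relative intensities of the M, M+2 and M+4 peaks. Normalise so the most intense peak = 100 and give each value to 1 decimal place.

30.4 : 100.0 : 82.3

The 2 Jr atoms are independent, so intensities follow the terms of (0.378 + 0.622)^2.
P(M) = 0.378^2 = 0.142884
P(M+2) = 2 × 0.378^1 × 0.622^1 = 0.470232
P(M+4) = 0.622^2 = 0.386884
The M+2 peak is largest (0.470232); scaling to 100 gives 30.4 : 100.0 : 82.3.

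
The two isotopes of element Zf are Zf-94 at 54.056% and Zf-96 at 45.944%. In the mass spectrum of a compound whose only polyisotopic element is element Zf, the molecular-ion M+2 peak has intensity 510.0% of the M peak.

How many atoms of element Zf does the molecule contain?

The M+2/M ratio from n Zf atoms is n · q/p = n · 0.45944/0.54056.
n = 5.100 × 0.54056/0.45944 = 6.00 ≈ 6

6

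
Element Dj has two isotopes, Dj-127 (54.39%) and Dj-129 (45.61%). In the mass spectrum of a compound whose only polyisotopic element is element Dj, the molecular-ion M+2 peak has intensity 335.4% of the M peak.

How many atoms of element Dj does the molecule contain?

The M+2/M ratio from n Dj atoms is n · q/p = n · 0.4561/0.5439.
n = 3.354 × 0.5439/0.4561 = 4.00 ≈ 4

4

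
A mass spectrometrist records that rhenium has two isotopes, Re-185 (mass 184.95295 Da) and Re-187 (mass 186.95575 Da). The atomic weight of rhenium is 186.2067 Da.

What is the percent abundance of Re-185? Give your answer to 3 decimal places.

37.400%

With x = fraction of Re-185 (so Re-187 is 1 − x):
184.95295·x + 186.95575·(1 − x) = 186.2067
(184.95295 − 186.95575)·x = 186.2067 − 186.95575
x = -0.74905 / -2.00280 = 0.37400 → 37.400% Re-185, 62.600% Re-187.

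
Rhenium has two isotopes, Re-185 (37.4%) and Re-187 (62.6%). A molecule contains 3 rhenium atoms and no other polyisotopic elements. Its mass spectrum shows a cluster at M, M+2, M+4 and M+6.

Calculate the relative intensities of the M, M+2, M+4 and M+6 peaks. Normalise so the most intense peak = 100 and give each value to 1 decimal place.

11.9 : 59.7 : 100.0 : 55.8

The 3 Re atoms are independent, so intensities follow the terms of (0.374 + 0.626)^3.
P(M) = 0.374^3 = 0.052314
P(M+2) = 3 × 0.374^2 × 0.626^1 = 0.262687
P(M+4) = 3 × 0.374^1 × 0.626^2 = 0.439685
P(M+6) = 0.626^3 = 0.245314
The M+4 peak is largest (0.439685); scaling to 100 gives 11.9 : 59.7 : 100.0 : 55.8.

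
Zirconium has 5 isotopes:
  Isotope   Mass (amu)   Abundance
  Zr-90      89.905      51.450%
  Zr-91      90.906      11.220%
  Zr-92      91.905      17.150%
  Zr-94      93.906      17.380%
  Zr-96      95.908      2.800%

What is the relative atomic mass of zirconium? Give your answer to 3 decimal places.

The abundance-weighted mean is 0.51450 × 89.905 + 0.11220 × 90.906 + 0.17150 × 91.905 + 0.17380 × 93.906 + 0.02800 × 95.908
= 46.2561 + 10.1997 + 15.7617 + 16.3209 + 2.6854 = 91.2238 amu

91.224 amu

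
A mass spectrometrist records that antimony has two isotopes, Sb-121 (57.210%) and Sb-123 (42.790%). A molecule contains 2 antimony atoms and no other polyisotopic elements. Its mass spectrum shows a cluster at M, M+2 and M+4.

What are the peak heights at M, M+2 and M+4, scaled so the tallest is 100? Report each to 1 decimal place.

66.8 : 100.0 : 37.4

Each Sb atom is independently Sb-121 (p = 0.57210) or Sb-123 (q = 0.42790); the cluster is the binomial expansion (p + q)^2.
P(M) = 0.57210^2 = 0.327298
P(M+2) = 2 × 0.57210^1 × 0.42790^1 = 0.489603
P(M+4) = 0.42790^2 = 0.183098
The M+2 peak is largest (0.489603); scaling to 100 gives 66.8 : 100.0 : 37.4.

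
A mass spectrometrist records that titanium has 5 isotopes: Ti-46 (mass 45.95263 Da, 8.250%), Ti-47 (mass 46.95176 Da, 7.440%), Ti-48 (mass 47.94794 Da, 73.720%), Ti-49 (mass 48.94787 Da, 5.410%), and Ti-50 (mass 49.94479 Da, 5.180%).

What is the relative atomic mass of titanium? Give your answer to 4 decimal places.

47.8667 Da

Average mass = Σ (abundance × isotope mass) = 0.08250 × 45.95263 + 0.07440 × 46.95176 + 0.73720 × 47.94794 + 0.05410 × 48.94787 + 0.05180 × 49.94479
= 3.791092 + 3.493211 + 35.347221 + 2.648080 + 2.587140 = 47.866744 Da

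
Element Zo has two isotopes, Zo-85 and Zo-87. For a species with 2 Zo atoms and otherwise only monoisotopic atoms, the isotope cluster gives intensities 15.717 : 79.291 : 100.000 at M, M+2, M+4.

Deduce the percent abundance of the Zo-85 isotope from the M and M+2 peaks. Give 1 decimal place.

28.4%

Write p for the Zo-85 fraction. I(M+2)/I(M) = [C(2,1)·p^1·(1−p)] / p^2 = 2·(1−p)/p = 79.291/15.717 = 5.0449
(1−p)/p = 5.0449/2 = 2.5225  ⇒  p = 1/(1 + 2.5225) = 0.2839
Zo-85: 28.4%, Zo-87: 71.6%.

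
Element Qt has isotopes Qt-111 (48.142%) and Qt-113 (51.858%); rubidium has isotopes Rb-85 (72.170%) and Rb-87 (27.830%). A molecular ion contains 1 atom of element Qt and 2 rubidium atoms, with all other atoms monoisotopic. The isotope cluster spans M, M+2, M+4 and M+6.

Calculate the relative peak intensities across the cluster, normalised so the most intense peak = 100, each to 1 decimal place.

54.1 : 100.0 : 53.0 : 8.7

Element Qt pattern (n=1): 0.48142 : 0.51858
Rubidium pattern (n=2): 0.52085089 : 0.40169822 : 0.07745089
Convolve the two distributions (both contribute in 2-u steps):
  M: 0.48142×0.52085089 = 0.250748
  M+2: 0.48142×0.40169822 + 0.51858×0.52085089 = 0.463488
  M+4: 0.48142×0.07745089 + 0.51858×0.40169822 = 0.245599
  M+6: 0.51858×0.07745089 = 0.040164
Scale to base peak (0.463488) = 100: 54.1 : 100.0 : 53.0 : 8.7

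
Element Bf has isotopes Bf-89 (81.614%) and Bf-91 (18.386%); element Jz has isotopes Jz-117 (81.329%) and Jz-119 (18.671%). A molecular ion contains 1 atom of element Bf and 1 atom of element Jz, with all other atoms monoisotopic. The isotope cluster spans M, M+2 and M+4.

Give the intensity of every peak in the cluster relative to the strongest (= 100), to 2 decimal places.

100.00 : 45.49 : 5.17

Element Bf pattern (n=1): 0.81614 : 0.18386
Element Jz pattern (n=1): 0.81329 : 0.18671
Convolve the two distributions (both contribute in 2-u steps):
  M: 0.81614×0.81329 = 0.663759
  M+2: 0.81614×0.18671 + 0.18386×0.81329 = 0.301913
  M+4: 0.18386×0.18671 = 0.034329
Scale to base peak (0.663759) = 100: 100.00 : 45.49 : 5.17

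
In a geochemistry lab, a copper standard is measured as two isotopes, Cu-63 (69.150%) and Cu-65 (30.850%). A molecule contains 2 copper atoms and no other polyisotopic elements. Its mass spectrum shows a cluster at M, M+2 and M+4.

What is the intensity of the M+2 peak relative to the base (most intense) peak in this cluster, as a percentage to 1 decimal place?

89.2%

Binomial terms of (0.69150 + 0.30850)^2: M 0.4782, M+2 0.4267, M+4 0.0952 → M is the base peak.
P(M) = C(2,0) × 0.69150^2 × 0.30850^0 = 1 × 0.47817225 × 1.0000 = 0.478172 (base)
P(M+2) = C(2,1) × 0.69150^1 × 0.30850^1 = 2 × 0.6915 × 0.3085 = 0.426656
Relative intensity = 0.426656 / 0.478172 × 100 = 89.2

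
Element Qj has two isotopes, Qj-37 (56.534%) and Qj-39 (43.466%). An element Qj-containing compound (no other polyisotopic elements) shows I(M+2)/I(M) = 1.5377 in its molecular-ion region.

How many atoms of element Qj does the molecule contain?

2

With n Qj atoms, P(M+2)/P(M) = C(n,1)·p^(n−1)q / p^n = n·q/p = n · 0.43466/0.56534.
n = 1.5377 × 0.56534/0.43466 = 2.00 ≈ 2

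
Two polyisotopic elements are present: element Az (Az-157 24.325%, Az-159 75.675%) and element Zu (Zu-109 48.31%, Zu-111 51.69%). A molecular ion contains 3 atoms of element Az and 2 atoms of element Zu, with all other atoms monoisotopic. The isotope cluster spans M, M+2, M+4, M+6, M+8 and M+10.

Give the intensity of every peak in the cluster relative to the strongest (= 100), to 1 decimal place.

1.0 : 11.1 : 48.7 : 100.0 : 94.9 : 33.5

Element Az pattern (n=3): 0.01439324 : 0.13433197 : 0.41790634 : 0.43336845
Element Zu pattern (n=2): 0.23338561 : 0.49942878 : 0.26718561
Convolve the two distributions (both contribute in 2-u steps):
  M: 0.01439324×0.23338561 = 0.003359
  M+2: 0.01439324×0.49942878 + 0.13433197×0.23338561 = 0.038540
  M+4: 0.01439324×0.26718561 + 0.13433197×0.49942878 + 0.41790634×0.23338561 = 0.168468
  M+6: 0.13433197×0.26718561 + 0.41790634×0.49942878 + 0.43336845×0.23338561 = 0.345748
  M+8: 0.41790634×0.26718561 + 0.43336845×0.49942878 = 0.328095
  M+10: 0.43336845×0.26718561 = 0.115790
Scale to base peak (0.345748) = 100: 1.0 : 11.1 : 48.7 : 100.0 : 94.9 : 33.5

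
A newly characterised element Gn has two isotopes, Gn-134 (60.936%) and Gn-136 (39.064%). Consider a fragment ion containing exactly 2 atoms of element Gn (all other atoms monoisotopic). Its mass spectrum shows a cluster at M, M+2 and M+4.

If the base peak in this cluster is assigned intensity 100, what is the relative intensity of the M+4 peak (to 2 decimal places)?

Term probabilities: M 0.3713, M+2 0.4761, M+4 0.1526. Base peak = M+2.
P(M+2) = C(2,1) × 0.60936^1 × 0.39064^1 = 2 × 0.60936 × 0.39064 = 0.476081 (base)
P(M+4) = C(2,2) × 0.60936^0 × 0.39064^2 = 1 × 1.0000 × 0.15259961 = 0.152600
Relative intensity = 0.152600 / 0.476081 × 100 = 32.05

32.05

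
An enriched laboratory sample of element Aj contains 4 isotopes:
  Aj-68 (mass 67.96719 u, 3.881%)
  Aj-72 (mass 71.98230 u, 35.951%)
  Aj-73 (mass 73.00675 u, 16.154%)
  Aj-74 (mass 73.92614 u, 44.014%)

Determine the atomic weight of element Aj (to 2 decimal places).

72.85 u

Average mass = Σ (abundance × isotope mass) = 0.03881 × 67.96719 + 0.35951 × 71.98230 + 0.16154 × 73.00675 + 0.44014 × 73.92614
= 2.637807 + 25.878357 + 11.793510 + 32.537851 = 72.847525 u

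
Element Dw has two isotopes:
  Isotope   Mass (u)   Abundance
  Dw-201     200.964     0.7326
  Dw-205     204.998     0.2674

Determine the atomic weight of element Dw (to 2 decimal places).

202.04 u

Ar = Σ fᵢ·mᵢ = 0.7326 × 200.964 + 0.2674 × 204.998
= 147.2262 + 54.8165 = 202.0427 u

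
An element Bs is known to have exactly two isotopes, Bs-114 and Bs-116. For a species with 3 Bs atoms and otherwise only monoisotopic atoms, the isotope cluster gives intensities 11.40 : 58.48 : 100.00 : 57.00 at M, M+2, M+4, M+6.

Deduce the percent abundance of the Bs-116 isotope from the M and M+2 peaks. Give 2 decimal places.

If p is the fraction of Bs that is Bs-114, then I(M+2)/I(M) = [C(3,1)·p^2·(1−p)] / p^3 = 3·(1−p)/p = 58.48/11.40 = 5.1298
(1−p)/p = 5.1298/3 = 1.7099  ⇒  p = 1/(1 + 1.7099) = 0.3690
Bs-114: 36.90%, Bs-116: 63.10%.

63.10%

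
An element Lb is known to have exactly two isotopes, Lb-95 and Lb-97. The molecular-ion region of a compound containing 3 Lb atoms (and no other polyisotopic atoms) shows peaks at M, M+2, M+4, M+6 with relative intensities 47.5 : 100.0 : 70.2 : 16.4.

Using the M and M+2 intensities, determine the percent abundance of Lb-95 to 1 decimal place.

If p is the fraction of Lb that is Lb-95, then I(M+2)/I(M) = [C(3,1)·p^2·(1−p)] / p^3 = 3·(1−p)/p = 100.0/47.5 = 2.1053
(1−p)/p = 2.1053/3 = 0.7018  ⇒  p = 1/(1 + 0.7018) = 0.5876
Lb-95: 58.8%, Lb-97: 41.2%.

58.8%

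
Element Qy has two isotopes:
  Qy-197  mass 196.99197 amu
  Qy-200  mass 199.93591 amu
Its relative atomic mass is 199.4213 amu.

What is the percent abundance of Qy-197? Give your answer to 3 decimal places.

With x = fraction of Qy-197 (so Qy-200 is 1 − x):
196.99197·x + 199.93591·(1 − x) = 199.4213
(196.99197 − 199.93591)·x = 199.4213 − 199.93591
x = -0.51461 / -2.94394 = 0.17480 → 17.480% Qy-197, 82.520% Qy-200.

17.480%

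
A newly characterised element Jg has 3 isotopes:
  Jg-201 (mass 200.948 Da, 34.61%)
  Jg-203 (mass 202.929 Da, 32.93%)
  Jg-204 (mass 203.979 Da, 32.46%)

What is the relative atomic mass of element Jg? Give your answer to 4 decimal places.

The abundance-weighted mean is 0.3461 × 200.948 + 0.3293 × 202.929 + 0.3246 × 203.979
= 69.54810 + 66.82452 + 66.21158 = 202.58420 Da

202.5842 Da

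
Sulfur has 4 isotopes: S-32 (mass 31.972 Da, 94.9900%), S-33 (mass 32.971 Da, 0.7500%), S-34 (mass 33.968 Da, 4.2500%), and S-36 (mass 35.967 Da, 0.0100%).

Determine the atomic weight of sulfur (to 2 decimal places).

32.06 Da

Ar = Σ fᵢ·mᵢ = 0.949900 × 31.972 + 0.007500 × 32.971 + 0.042500 × 33.968 + 0.000100 × 35.967
= 30.3702 + 0.2473 + 1.4436 + 0.0036 = 32.0647 Da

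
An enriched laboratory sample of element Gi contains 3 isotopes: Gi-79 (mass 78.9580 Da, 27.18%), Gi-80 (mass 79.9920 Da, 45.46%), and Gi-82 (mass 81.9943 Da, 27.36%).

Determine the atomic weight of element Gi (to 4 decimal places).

80.2588 Da

Weight each isotope mass by its fractional abundance: 0.2718 × 78.9580 + 0.4546 × 79.9920 + 0.2736 × 81.9943
= 21.46078 + 36.36436 + 22.43364 = 80.25878 Da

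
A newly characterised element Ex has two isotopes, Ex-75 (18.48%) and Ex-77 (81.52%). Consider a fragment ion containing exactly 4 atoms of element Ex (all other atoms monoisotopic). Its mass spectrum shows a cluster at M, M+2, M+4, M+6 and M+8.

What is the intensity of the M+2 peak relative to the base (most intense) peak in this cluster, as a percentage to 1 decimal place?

Term probabilities: M 0.0012, M+2 0.0206, M+4 0.1362, M+6 0.4005, M+8 0.4416. Base peak = M+8.
P(M+8) = C(4,4) × 0.1848^0 × 0.8152^4 = 1 × 1.0000 × 0.44162808 = 0.441628 (base)
P(M+2) = C(4,1) × 0.1848^3 × 0.8152^1 = 4 × 0.00631111 × 0.8152 = 0.020579
Relative intensity = 0.020579 / 0.441628 × 100 = 4.7

4.7%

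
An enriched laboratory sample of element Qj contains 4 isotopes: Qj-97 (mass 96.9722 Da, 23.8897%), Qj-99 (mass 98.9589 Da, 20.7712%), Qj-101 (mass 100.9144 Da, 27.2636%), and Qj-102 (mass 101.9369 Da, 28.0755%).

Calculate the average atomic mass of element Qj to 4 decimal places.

Ar = Σ fᵢ·mᵢ = 0.238897 × 96.9722 + 0.207712 × 98.9589 + 0.272636 × 100.9144 + 0.280755 × 101.9369
= 23.16637 + 20.55495 + 27.51290 + 28.61929 = 99.85351 Da

99.8535 Da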